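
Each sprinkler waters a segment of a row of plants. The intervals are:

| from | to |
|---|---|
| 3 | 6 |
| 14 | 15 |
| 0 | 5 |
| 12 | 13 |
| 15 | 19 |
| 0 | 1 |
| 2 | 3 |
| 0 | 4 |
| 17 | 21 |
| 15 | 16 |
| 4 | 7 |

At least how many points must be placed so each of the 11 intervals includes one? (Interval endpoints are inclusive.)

6

Sort by right endpoint; whenever an interval is uncovered, place a point at its right end.
Sorted: [0,1] [2,3] [0,4] [0,5] [3,6] [4,7] [12,13] [14,15] [15,16] [15,19] [17,21]
{[0,1]} hit by 1; {[2,3],[0,4],[0,5],[3,6]} hit by 3; {[4,7]} hit by 7; {[12,13]} hit by 13; {[14,15],[15,16],[15,19]} hit by 15; {[17,21]} hit by 21.
Points: 1, 3, 7, 13, 15, 21 (6 total).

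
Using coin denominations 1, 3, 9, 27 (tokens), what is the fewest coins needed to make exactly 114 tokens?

6

Greedy: take as many of the largest coin as possible, then repeat with the remainder.
114 = 4×27 + 2×3
Total coins = 4 + 2 = 6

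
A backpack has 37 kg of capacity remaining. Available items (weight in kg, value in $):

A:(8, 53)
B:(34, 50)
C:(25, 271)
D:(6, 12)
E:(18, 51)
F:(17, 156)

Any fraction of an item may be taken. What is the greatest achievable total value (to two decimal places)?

Sort by value per unit weight and fill in that order.
Order: C (271/25=10.84) > F (156/17=9.18) > A (53/8=6.62) > E (51/18=2.83) > D (12/6=2.00) > B (50/34=1.47)
Fill: take C (25 @ 271) → take 12/17 of F → 110.12; 37/37 used.
Total value = 381.12

381.12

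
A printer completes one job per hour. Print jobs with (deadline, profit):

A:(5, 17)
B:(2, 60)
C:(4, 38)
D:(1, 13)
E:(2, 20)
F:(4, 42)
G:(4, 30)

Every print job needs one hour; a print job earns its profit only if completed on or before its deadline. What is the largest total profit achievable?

Profit order: B=60 F=42 C=38 G=30 E=20 A=17 D=13
Assign: B→slot 2, F→slot 4, C→slot 3, G→slot 1, E skipped, A→slot 5, D skipped.
Slots: [1:G] [2:B] [3:C] [4:F] [5:A]
Profit = 30 + 60 + 38 + 42 + 17 = 187

187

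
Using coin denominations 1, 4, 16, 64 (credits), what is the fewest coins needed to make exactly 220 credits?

7

220 − 3×64→28 − 1×16→12 − 3×4→0
Total coins = 3 + 1 + 3 = 7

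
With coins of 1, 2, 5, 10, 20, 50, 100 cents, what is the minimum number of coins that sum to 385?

385 − 3×100→85 − 1×50→35 − 1×20→15 − 1×10→5 − 1×5→0
Total coins = 3 + 1 + 1 + 1 + 1 = 7

7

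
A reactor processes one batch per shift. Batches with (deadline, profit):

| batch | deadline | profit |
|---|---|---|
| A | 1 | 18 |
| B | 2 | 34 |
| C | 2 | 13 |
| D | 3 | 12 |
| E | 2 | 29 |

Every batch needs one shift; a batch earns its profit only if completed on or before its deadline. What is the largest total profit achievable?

75

Profit order: B=34 E=29 A=18 C=13 D=12
Assign: B→slot 2, E→slot 1, A skipped, C skipped, D→slot 3.
Slots: [1:E] [2:B] [3:D]
Profit = 29 + 34 + 12 = 75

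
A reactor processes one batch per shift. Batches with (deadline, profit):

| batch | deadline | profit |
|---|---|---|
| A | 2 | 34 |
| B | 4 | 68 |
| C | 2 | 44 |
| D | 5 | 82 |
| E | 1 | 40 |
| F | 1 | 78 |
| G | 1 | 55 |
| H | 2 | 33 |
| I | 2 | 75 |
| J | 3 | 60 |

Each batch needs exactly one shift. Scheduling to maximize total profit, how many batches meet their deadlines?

5

By profit: D(d5,82), F(d1,78), I(d2,75), B(d4,68), J(d3,60), G(d1,55), C(d2,44), E(d1,40), A(d2,34), H(d2,33)
D→slot 5; F→slot 1; I→slot 2; B→slot 4; J→slot 3; G skipped; C skipped; E skipped; A skipped; H skipped.
5 of 10 scheduled.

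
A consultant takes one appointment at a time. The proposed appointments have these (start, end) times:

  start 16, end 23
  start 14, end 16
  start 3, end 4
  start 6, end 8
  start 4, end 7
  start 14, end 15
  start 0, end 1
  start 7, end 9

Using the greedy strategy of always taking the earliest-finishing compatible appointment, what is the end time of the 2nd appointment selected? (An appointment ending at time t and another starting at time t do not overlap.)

4

Sort by end time and greedily take each interval whose start is ≥ the last chosen end.
Sorted by end: (0,1)  (3,4)  (4,7)  (6,8)  (7,9)  (14,15)  (14,16)  (16,23)
take (0,1); take (3,4); take (4,7); take (7,9); take (14,15); skip (14,16); take (16,23).
Selected: (0,1) (3,4) (4,7) (7,9) (14,15) (16,23)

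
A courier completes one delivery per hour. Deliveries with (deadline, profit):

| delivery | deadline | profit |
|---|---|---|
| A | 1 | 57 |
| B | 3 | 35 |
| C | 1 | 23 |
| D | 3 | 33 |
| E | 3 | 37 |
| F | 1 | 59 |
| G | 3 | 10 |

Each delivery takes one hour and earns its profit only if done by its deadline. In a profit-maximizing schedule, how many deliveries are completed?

Take jobs in profit order; each goes to the latest open slot no later than its deadline.
Profit order: F=59 A=57 E=37 B=35 D=33 C=23 G=10
Assign: F→slot 1, A skipped, E→slot 3, B→slot 2, D skipped, C skipped, G skipped.
Slots: [1:F] [2:B] [3:E]
3 of 7 scheduled.

3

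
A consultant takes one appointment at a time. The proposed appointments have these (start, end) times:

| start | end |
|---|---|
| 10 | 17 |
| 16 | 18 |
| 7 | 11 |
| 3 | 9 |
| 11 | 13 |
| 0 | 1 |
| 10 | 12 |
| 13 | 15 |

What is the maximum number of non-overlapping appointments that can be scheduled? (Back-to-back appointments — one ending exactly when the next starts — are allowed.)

5

Sort by end time and greedily take each interval whose start is ≥ the last chosen end.
By end time: (0,1), (3,9), (7,11), (10,12), (11,13), (13,15), (10,17), (16,18).
Pick (0,1); next start ≥ 1 → (3,9); next start ≥ 9 → (10,12); next start ≥ 12 → (13,15); next start ≥ 15 → (16,18).
Selected 5 appointments.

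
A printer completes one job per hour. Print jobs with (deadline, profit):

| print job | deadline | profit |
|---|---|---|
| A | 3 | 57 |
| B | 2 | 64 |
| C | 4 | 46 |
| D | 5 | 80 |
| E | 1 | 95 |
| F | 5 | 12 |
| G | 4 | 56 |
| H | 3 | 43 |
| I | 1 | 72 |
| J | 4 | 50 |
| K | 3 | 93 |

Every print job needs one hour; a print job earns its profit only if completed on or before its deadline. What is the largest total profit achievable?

388

Sort by profit descending; place each in the latest free slot ≤ its deadline.
Profit order: E=95 K=93 D=80 I=72 B=64 A=57 G=56 J=50 C=46 H=43 F=12
Assign: E→slot 1, K→slot 3, D→slot 5, I skipped, B→slot 2, A skipped, G→slot 4, J skipped, C skipped, H skipped, F skipped.
Slots: [1:E] [2:B] [3:K] [4:G] [5:D]
Profit = 95 + 64 + 93 + 56 + 80 = 388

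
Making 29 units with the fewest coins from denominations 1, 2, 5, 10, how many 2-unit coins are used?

2

29 = 2×10 + 1×5 + 2×2
Count of 2: 2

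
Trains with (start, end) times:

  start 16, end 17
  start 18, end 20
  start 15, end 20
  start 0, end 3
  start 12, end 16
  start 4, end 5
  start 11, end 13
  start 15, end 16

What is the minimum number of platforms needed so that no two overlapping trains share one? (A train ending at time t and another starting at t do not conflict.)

3

starts: [0, 4, 11, 12, 15, 15, 16, 18]
ends:   [3, 5, 13, 16, 16, 17, 20, 20]
s0→1 e3→0 s4→1 e5→0 s11→1 s12→2 e13→1 s15→2 s15→3  — peak 3.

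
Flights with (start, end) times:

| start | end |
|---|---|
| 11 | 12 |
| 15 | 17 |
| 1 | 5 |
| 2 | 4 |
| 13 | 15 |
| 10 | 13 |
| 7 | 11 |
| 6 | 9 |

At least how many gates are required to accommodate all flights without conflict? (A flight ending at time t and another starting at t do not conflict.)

2

The answer is the maximum number of intervals overlapping at any instant.
Events (time:±→running): 1:+→1 2:+→2 … peak 2.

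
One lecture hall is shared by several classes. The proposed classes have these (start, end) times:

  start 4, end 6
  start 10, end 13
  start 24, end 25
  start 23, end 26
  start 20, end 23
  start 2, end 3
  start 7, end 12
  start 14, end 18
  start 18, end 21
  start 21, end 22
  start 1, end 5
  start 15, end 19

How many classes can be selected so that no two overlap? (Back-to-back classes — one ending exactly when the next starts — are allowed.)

7

Greedy by earliest finish: after sorting by end time, pick each interval compatible with the last pick.
By end time: (2,3), (1,5), (4,6), (7,12), (10,13), (14,18), (15,19), (18,21), (21,22), (20,23), (24,25), (23,26).
Pick (2,3); next start ≥ 3 → (4,6); next start ≥ 6 → (7,12); next start ≥ 12 → (14,18); next start ≥ 18 → (18,21); next start ≥ 21 → (21,22); next start ≥ 22 → (24,25).
Selected 7 classes.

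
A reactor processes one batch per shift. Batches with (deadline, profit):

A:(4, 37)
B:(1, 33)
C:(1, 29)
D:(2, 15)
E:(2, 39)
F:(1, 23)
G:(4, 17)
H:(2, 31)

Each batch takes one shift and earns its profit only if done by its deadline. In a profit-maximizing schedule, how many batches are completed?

Take jobs in profit order; each goes to the latest open slot no later than its deadline.
Profit order: E=39 A=37 B=33 H=31 C=29 F=23 G=17 D=15
Assign: E→slot 2, A→slot 4, B→slot 1, H skipped, C skipped, F skipped, G→slot 3, D skipped.
Slots: [1:B] [2:E] [3:G] [4:A]
4 of 8 scheduled.

4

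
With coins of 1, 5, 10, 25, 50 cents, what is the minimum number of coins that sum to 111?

111 − 2×50→11 − 1×10→1 − 1×1→0
Total coins = 2 + 1 + 1 = 4

4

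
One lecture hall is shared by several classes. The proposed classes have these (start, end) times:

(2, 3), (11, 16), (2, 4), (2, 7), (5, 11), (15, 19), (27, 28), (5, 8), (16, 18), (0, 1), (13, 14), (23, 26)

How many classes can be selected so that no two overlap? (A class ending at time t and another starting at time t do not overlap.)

7

Greedy by earliest finish: after sorting by end time, pick each interval compatible with the last pick.
By end time: (0,1), (2,3), (2,4), (2,7), (5,8), (5,11), (13,14), (11,16), (16,18), (15,19), (23,26), (27,28).
Pick (0,1); next start ≥ 1 → (2,3); next start ≥ 3 → (5,8); next start ≥ 8 → (13,14); next start ≥ 14 → (16,18); next start ≥ 18 → (23,26); next start ≥ 26 → (27,28).
Selected 7 classes.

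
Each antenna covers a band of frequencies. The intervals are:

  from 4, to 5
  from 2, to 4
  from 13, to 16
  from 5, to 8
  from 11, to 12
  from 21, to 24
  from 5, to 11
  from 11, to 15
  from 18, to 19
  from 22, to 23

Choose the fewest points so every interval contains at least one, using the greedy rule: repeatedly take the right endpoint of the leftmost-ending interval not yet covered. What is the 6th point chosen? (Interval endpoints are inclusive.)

23

Process intervals by earliest right end; each time one isn't hit yet, stab at its right endpoint.
Sorted: [2,4] [4,5] [5,8] [5,11] [11,12] [11,15] [13,16] [18,19] [22,23] [21,24]
{[2,4],[4,5]} hit by 4; {[5,8],[5,11]} hit by 8; {[11,12],[11,15]} hit by 12; {[13,16]} hit by 16; {[18,19]} hit by 19; {[22,23],[21,24]} hit by 23.
Points: 4, 8, 12, 16, 19, 23 (6 total).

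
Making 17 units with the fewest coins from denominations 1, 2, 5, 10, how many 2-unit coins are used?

1

Use the largest denomination that fits, subtract, and repeat.
17 = 1×10 + 1×5 + 1×2
Count of 2: 1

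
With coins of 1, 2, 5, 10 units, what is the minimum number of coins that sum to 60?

6

Use the largest denomination that fits, subtract, and repeat.
60 − 6×10→0
Total coins = 6 = 6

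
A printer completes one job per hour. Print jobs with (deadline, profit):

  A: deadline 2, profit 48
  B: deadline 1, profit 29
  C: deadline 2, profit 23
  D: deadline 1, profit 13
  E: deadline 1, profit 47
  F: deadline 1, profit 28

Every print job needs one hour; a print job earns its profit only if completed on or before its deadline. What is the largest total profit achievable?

Take jobs in profit order; each goes to the latest open slot no later than its deadline.
Profit order: A=48 E=47 B=29 F=28 C=23 D=13
Assign: A→slot 2, E→slot 1, B skipped, F skipped, C skipped, D skipped.
Slots: [1:E] [2:A]
Profit = 47 + 48 = 95

95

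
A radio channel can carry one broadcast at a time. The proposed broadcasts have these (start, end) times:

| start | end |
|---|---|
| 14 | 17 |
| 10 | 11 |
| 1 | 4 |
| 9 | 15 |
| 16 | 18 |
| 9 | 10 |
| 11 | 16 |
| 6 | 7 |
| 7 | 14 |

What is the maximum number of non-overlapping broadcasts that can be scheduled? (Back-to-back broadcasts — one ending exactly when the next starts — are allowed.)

Order by finish time; keep every interval that doesn't clash with the previous kept one.
Sorted by end: (1,4)  (6,7)  (9,10)  (10,11)  (7,14)  (9,15)  (11,16)  (14,17)  (16,18)
take (1,4); take (6,7); take (9,10); take (10,11); skip (7,14); take (11,16); skip (14,17); take (16,18).
Selected 6 broadcasts.

6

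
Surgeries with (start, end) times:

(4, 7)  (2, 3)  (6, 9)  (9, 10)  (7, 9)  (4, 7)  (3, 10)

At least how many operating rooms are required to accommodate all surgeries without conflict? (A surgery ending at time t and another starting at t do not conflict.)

4

The answer is the maximum number of intervals overlapping at any instant.
starts: [2, 3, 4, 4, 6, 7, 9]
ends:   [3, 7, 7, 9, 9, 10, 10]
s2→1 e3→0 s3→1 s4→2 s4→3 s6→4  — peak 4.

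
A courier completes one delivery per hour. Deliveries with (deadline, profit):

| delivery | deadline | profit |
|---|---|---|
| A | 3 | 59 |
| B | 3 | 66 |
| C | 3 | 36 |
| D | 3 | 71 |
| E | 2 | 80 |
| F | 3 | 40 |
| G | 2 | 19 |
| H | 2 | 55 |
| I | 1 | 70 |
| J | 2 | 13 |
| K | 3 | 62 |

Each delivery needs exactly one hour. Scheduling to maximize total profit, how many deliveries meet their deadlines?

3

Take jobs in profit order; each goes to the latest open slot no later than its deadline.
By profit: E(d2,80), D(d3,71), I(d1,70), B(d3,66), K(d3,62), A(d3,59), H(d2,55), F(d3,40), C(d3,36), G(d2,19), J(d2,13)
E→slot 2; D→slot 3; I→slot 1; B skipped; K skipped; A skipped; H skipped; F skipped; C skipped; G skipped; J skipped.
3 of 11 scheduled.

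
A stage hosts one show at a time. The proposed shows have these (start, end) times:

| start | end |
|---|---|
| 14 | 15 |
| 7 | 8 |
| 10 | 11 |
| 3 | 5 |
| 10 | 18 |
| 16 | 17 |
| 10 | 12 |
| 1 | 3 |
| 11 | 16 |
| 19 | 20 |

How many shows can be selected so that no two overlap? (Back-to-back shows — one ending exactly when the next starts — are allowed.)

7

Sorted by end: (1,3)  (3,5)  (7,8)  (10,11)  (10,12)  (14,15)  (11,16)  (16,17)  (10,18)  (19,20)
take (1,3); take (3,5); take (7,8); take (10,11); skip (10,12); take (14,15); take (16,17); skip (10,18); take (19,20).
Selected 7 shows.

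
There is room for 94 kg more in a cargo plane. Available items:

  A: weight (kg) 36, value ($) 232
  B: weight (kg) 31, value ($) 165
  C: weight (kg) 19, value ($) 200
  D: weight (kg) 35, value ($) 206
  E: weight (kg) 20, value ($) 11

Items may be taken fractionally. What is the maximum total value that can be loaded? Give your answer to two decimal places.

Sort by value per unit weight and fill in that order.
Order: C (200/19=10.53) > A (232/36=6.44) > D (206/35=5.89) > B (165/31=5.32) > E (11/20=0.55)
Fill: take C (19 @ 200) → take A (36 @ 232) → take D (35 @ 206) → take 4/31 of B → 21.29; 94/94 used.
Total value = 659.29

659.29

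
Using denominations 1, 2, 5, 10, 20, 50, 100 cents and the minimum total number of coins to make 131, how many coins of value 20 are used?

Greedy: take as many of the largest coin as possible, then repeat with the remainder.
131 − 1×100→31 − 1×20→11 − 1×10→1 − 1×1→0
Count of 20: 1

1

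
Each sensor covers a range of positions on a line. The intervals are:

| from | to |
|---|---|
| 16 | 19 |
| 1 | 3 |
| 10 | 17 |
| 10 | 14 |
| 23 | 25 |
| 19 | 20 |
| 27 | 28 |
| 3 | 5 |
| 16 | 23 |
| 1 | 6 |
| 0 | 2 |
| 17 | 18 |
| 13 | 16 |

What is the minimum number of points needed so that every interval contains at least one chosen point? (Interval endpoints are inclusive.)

Sort by right endpoint; whenever an interval is uncovered, place a point at its right end.
By right end: [0,2]  [1,3]  [3,5]  [1,6]  [10,14]  [13,16]  [10,17]  [17,18]  [16,19]  [19,20]  [16,23]  [23,25]  [27,28]
[0,2] uncovered → point at 2; [3,5] uncovered → point at 5; [10,14] uncovered → point at 14; [17,18] uncovered → point at 18; [19,20] uncovered → point at 20; [23,25] uncovered → point at 25; [27,28] uncovered → point at 28.
Points: 2, 5, 14, 18, 20, 25, 28 (7 total).

7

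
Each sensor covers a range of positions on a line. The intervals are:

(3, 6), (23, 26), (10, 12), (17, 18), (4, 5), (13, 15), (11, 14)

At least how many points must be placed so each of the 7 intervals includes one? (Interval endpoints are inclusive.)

5

Sort by right endpoint; whenever an interval is uncovered, place a point at its right end.
By right end: [4,5]  [3,6]  [10,12]  [11,14]  [13,15]  [17,18]  [23,26]
[4,5] uncovered → point at 5; [10,12] uncovered → point at 12; [13,15] uncovered → point at 15; [17,18] uncovered → point at 18; [23,26] uncovered → point at 26.
Points: 5, 12, 15, 18, 26 (5 total).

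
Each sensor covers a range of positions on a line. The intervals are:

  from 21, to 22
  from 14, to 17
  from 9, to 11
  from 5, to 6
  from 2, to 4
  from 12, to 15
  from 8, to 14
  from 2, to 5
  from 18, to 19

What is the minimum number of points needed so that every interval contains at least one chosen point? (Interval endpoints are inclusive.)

Process intervals by earliest right end; each time one isn't hit yet, stab at its right endpoint.
Sorted: [2,4] [2,5] [5,6] [9,11] [8,14] [12,15] [14,17] [18,19] [21,22]
{[2,4],[2,5]} hit by 4; {[5,6]} hit by 6; {[9,11],[8,14]} hit by 11; {[12,15],[14,17]} hit by 15; {[18,19]} hit by 19; {[21,22]} hit by 22.
Points: 4, 6, 11, 15, 19, 22 (6 total).

6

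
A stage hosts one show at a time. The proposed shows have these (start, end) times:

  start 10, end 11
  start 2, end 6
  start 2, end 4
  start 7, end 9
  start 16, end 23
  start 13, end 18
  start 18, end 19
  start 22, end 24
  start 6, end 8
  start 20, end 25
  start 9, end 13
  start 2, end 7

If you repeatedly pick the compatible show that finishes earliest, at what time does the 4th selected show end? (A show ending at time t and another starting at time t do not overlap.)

18

Sort by end time and greedily take each interval whose start is ≥ the last chosen end.
Sorted by end: (2,4)  (2,6)  (2,7)  (6,8)  (7,9)  (10,11)  (9,13)  (13,18)  (18,19)  (16,23)  (22,24)  (20,25)
take (2,4); skip (2,7); take (6,8); take (10,11); take (13,18); take (18,19); take (22,24).
Selected: (2,4) (6,8) (10,11) (13,18) (18,19) (22,24)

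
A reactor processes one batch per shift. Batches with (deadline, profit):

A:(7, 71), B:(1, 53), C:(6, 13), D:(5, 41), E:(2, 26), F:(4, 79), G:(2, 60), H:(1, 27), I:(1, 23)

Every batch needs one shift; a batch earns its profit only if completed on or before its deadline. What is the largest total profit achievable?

Take jobs in profit order; each goes to the latest open slot no later than its deadline.
By profit: F(d4,79), A(d7,71), G(d2,60), B(d1,53), D(d5,41), H(d1,27), E(d2,26), I(d1,23), C(d6,13)
F→slot 4; A→slot 7; G→slot 2; B→slot 1; D→slot 5; H skipped; E skipped; I skipped; C→slot 6.
Profit = 53 + 60 + 79 + 41 + 13 + 71 = 317

317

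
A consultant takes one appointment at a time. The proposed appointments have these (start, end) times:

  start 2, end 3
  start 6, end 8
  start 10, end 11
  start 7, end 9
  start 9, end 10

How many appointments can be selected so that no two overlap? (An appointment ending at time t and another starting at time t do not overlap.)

4

By end time: (2,3), (6,8), (7,9), (9,10), (10,11).
Pick (2,3); next start ≥ 3 → (6,8); next start ≥ 8 → (9,10); next start ≥ 10 → (10,11).
Selected 4 appointments.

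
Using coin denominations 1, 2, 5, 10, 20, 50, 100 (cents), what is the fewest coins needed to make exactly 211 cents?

4

211 = 2×100 + 1×10 + 1×1
Total coins = 2 + 1 + 1 = 4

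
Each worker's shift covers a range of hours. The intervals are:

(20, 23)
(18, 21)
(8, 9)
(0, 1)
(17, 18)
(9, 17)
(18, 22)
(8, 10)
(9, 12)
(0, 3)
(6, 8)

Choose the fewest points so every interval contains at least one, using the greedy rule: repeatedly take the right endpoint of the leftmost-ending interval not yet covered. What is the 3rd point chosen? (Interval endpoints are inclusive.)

Sort by right endpoint; whenever an interval is uncovered, place a point at its right end.
By right end: [0,1]  [0,3]  [6,8]  [8,9]  [8,10]  [9,12]  [9,17]  [17,18]  [18,21]  [18,22]  [20,23]
[0,1] uncovered → point at 1; [6,8] uncovered → point at 8; [9,12] uncovered → point at 12; [17,18] uncovered → point at 18; [20,23] uncovered → point at 23.
Points: 1, 8, 12, 18, 23 (5 total).

12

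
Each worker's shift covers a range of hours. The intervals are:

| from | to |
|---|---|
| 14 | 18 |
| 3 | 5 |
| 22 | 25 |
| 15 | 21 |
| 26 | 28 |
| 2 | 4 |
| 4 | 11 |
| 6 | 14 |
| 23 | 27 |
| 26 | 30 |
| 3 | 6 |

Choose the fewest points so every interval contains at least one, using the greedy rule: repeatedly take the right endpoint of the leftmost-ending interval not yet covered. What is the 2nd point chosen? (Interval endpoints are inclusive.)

By right end: [2,4]  [3,5]  [3,6]  [4,11]  [6,14]  [14,18]  [15,21]  [22,25]  [23,27]  [26,28]  [26,30]
[2,4] uncovered → point at 4; [6,14] uncovered → point at 14; [15,21] uncovered → point at 21; [22,25] uncovered → point at 25; [26,28] uncovered → point at 28.
Points: 4, 14, 21, 25, 28 (5 total).

14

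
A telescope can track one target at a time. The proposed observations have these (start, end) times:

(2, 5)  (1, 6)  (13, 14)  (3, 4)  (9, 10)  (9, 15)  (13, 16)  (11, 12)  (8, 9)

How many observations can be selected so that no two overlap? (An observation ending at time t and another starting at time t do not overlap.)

Order by finish time; keep every interval that doesn't clash with the previous kept one.
By end time: (3,4), (2,5), (1,6), (8,9), (9,10), (11,12), (13,14), (9,15), (13,16).
Pick (3,4); next start ≥ 4 → (8,9); next start ≥ 9 → (9,10); next start ≥ 10 → (11,12); next start ≥ 12 → (13,14).
Selected 5 observations.

5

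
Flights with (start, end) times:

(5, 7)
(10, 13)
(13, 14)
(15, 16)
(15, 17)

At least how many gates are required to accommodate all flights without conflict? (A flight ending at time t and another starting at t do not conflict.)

2

Count concurrent intervals with a sweep; the peak is the room count.
Events (time:±→running): 5:+→1 7:-→0 10:+→1 13:-→0 13:+→1 14:-→0 15:+→1 15:+→2 … peak 2.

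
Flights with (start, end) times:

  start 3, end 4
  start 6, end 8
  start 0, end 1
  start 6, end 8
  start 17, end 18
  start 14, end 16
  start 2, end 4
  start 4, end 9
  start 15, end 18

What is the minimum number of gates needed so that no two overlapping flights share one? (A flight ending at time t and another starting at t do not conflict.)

The answer is the maximum number of intervals overlapping at any instant.
Events (time:±→running): 0:+→1 1:-→0 2:+→1 3:+→2 4:-→1 4:-→0 4:+→1 6:+→2 6:+→3 … peak 3.

3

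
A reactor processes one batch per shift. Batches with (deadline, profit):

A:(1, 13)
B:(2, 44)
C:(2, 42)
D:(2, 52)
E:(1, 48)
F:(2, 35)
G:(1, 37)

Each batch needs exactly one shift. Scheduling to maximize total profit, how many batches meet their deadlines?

2

Take jobs in profit order; each goes to the latest open slot no later than its deadline.
By profit: D(d2,52), E(d1,48), B(d2,44), C(d2,42), G(d1,37), F(d2,35), A(d1,13)
D→slot 2; E→slot 1; B skipped; C skipped; G skipped; F skipped; A skipped.
2 of 7 scheduled.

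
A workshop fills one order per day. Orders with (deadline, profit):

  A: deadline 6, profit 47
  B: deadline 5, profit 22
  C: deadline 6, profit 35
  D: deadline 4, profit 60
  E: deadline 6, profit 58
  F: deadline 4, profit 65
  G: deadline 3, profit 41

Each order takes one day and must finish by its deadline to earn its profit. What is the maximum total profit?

Profit order: F=65 D=60 E=58 A=47 G=41 C=35 B=22
Assign: F→slot 4, D→slot 3, E→slot 6, A→slot 5, G→slot 2, C→slot 1, B skipped.
Slots: [1:C] [2:G] [3:D] [4:F] [5:A] [6:E]
Profit = 35 + 41 + 60 + 65 + 47 + 58 = 306

306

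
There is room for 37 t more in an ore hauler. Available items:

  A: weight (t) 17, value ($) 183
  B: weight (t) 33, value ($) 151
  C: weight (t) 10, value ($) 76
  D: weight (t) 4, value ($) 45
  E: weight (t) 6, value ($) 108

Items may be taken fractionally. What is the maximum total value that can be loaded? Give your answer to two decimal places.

Ratios (sorted): E 18.00, D 11.25, A 10.76, C 7.60, B 4.58
take E (6 @ 108); take D (4 @ 45); take A (17 @ 183); take C (10 @ 76). Capacity used 37/37.
Total value = 412.00

412.00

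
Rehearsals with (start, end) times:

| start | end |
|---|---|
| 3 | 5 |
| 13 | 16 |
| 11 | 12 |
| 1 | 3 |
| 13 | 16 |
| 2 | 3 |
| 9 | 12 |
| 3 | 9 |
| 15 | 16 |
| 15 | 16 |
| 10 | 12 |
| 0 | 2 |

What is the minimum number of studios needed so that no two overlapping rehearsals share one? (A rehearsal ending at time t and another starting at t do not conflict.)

4

Count concurrent intervals with a sweep; the peak is the room count.
Events (time:±→running): 0:+→1 1:+→2 2:-→1 2:+→2 3:-→1 3:-→0 3:+→1 3:+→2 5:-→1 9:-→0 9:+→1 10:+→2 11:+→3 12:-→2 12:-→1 12:-→0 13:+→1 13:+→2 15:+→3 15:+→4 … peak 4.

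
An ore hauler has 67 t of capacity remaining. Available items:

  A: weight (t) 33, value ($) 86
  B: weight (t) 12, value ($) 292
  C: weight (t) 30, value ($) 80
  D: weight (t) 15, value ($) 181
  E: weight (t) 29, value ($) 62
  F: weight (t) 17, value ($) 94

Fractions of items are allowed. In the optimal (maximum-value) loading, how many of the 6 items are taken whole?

Greedy by value/weight ratio, highest first.
Order: B (292/12=24.33) > D (181/15=12.07) > F (94/17=5.53) > C (80/30=2.67) > A (86/33=2.61) > E (62/29=2.14)
Fill: take B (12 @ 292) → take D (15 @ 181) → take F (17 @ 94) → take 23/30 of C → 61.33; 67/67 used.
3 item(s) taken whole; one partial (take 23/30 of C).

3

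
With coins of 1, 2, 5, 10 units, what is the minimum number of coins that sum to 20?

20 − 2×10→0
Total coins = 2 = 2

2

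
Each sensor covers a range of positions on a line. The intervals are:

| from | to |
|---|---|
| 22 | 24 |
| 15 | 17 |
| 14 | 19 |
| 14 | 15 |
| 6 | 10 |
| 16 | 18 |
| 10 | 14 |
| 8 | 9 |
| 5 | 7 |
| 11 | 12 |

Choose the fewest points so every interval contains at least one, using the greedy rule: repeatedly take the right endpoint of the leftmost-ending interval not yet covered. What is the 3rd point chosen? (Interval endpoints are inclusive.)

12

Process intervals by earliest right end; each time one isn't hit yet, stab at its right endpoint.
By right end: [5,7]  [8,9]  [6,10]  [11,12]  [10,14]  [14,15]  [15,17]  [16,18]  [14,19]  [22,24]
[5,7] uncovered → point at 7; [8,9] uncovered → point at 9; [11,12] uncovered → point at 12; [14,15] uncovered → point at 15; [16,18] uncovered → point at 18; [22,24] uncovered → point at 24.
Points: 7, 9, 12, 15, 18, 24 (6 total).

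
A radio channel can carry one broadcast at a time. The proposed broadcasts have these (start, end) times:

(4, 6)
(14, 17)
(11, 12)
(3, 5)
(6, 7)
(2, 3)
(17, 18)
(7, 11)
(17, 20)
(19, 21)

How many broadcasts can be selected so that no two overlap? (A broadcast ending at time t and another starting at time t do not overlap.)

8

By end time: (2,3), (3,5), (4,6), (6,7), (7,11), (11,12), (14,17), (17,18), (17,20), (19,21).
Pick (2,3); next start ≥ 3 → (3,5); next start ≥ 5 → (6,7); next start ≥ 7 → (7,11); next start ≥ 11 → (11,12); next start ≥ 12 → (14,17); next start ≥ 17 → (17,18); next start ≥ 18 → (19,21).
Selected 8 broadcasts.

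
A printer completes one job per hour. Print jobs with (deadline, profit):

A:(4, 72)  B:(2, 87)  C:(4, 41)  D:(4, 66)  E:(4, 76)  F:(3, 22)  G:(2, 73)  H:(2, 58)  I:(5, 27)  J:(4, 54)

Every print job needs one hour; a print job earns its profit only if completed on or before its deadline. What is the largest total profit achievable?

By profit: B(d2,87), E(d4,76), G(d2,73), A(d4,72), D(d4,66), H(d2,58), J(d4,54), C(d4,41), I(d5,27), F(d3,22)
B→slot 2; E→slot 4; G→slot 1; A→slot 3; D skipped; H skipped; J skipped; C skipped; I→slot 5; F skipped.
Profit = 73 + 87 + 72 + 76 + 27 = 335

335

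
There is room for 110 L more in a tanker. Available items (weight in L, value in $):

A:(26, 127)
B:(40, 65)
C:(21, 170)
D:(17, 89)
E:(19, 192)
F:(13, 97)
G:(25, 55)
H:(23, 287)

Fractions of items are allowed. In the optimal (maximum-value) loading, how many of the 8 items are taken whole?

5

Sort by value per unit weight and fill in that order.
Order: H (287/23=12.48) > E (192/19=10.11) > C (170/21=8.10) > F (97/13=7.46) > D (89/17=5.24) > A (127/26=4.88) > G (55/25=2.20) > B (65/40=1.62)
Fill: take H (23 @ 287) → take E (19 @ 192) → take C (21 @ 170) → take F (13 @ 97) → take D (17 @ 89) → take 17/26 of A → 83.04; 110/110 used.
5 item(s) taken whole; one partial (take 17/26 of A).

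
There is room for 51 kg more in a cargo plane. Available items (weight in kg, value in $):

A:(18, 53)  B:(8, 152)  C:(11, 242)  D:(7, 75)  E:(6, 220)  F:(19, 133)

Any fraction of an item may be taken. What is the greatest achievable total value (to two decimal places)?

822.00

Order: E (220/6=36.67) > C (242/11=22.00) > B (152/8=19.00) > D (75/7=10.71) > F (133/19=7.00) > A (53/18=2.94)
Fill: take E (6 @ 220) → take C (11 @ 242) → take B (8 @ 152) → take D (7 @ 75) → take F (19 @ 133); 51/51 used.
Total value = 822.00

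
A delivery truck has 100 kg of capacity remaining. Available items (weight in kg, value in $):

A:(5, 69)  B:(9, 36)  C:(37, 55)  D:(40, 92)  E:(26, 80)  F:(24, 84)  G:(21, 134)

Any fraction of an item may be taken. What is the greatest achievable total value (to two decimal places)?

437.50

Sort by value per unit weight and fill in that order.
Order: A (69/5=13.80) > G (134/21=6.38) > B (36/9=4.00) > F (84/24=3.50) > E (80/26=3.08) > D (92/40=2.30) > C (55/37=1.49)
Fill: take A (5 @ 69) → take G (21 @ 134) → take B (9 @ 36) → take F (24 @ 84) → take E (26 @ 80) → take 15/40 of D → 34.50; 100/100 used.
Total value = 437.50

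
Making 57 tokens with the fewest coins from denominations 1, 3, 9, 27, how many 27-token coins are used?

2

Greedy: take as many of the largest coin as possible, then repeat with the remainder.
57 = 2×27 + 1×3
Count of 27: 2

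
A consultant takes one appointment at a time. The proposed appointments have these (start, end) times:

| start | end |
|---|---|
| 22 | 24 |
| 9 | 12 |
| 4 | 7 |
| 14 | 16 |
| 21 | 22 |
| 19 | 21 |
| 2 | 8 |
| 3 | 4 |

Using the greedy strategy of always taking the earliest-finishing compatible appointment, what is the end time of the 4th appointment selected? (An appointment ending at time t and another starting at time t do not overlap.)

16

Greedy by earliest finish: after sorting by end time, pick each interval compatible with the last pick.
By end time: (3,4), (4,7), (2,8), (9,12), (14,16), (19,21), (21,22), (22,24).
Pick (3,4); next start ≥ 4 → (4,7); next start ≥ 7 → (9,12); next start ≥ 12 → (14,16); next start ≥ 16 → (19,21); next start ≥ 21 → (21,22); next start ≥ 22 → (22,24).
Selected: (3,4) (4,7) (9,12) (14,16) (19,21) (21,22) (22,24)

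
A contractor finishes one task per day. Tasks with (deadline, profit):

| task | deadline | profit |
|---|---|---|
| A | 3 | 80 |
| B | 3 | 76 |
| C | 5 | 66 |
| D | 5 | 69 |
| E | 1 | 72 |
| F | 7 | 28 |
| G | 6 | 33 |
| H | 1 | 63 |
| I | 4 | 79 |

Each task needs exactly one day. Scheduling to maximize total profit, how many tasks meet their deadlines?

7

Sort by profit descending; place each in the latest free slot ≤ its deadline.
Profit order: A=80 I=79 B=76 E=72 D=69 C=66 H=63 G=33 F=28
Assign: A→slot 3, I→slot 4, B→slot 2, E→slot 1, D→slot 5, C skipped, H skipped, G→slot 6, F→slot 7.
Slots: [1:E] [2:B] [3:A] [4:I] [5:D] [6:G] [7:F]
7 of 9 scheduled.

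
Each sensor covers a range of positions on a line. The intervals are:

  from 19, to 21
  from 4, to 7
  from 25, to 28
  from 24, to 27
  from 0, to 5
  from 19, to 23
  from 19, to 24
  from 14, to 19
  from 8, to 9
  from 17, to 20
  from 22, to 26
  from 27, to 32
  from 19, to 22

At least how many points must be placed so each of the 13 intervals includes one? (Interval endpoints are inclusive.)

5

Sort by right endpoint; whenever an interval is uncovered, place a point at its right end.
By right end: [0,5]  [4,7]  [8,9]  [14,19]  [17,20]  [19,21]  [19,22]  [19,23]  [19,24]  [22,26]  [24,27]  [25,28]  [27,32]
[0,5] uncovered → point at 5; [8,9] uncovered → point at 9; [14,19] uncovered → point at 19; [22,26] uncovered → point at 26; [27,32] uncovered → point at 32.
Points: 5, 9, 19, 26, 32 (5 total).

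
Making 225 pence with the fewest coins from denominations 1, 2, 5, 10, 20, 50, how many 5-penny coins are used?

1

Use the largest denomination that fits, subtract, and repeat.
225 − 4×50→25 − 1×20→5 − 1×5→0
Count of 5: 1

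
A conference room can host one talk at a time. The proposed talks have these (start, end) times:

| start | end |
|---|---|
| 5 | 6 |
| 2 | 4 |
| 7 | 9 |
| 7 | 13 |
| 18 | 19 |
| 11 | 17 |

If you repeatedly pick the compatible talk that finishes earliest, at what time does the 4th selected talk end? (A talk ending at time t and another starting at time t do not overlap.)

17

Greedy by earliest finish: after sorting by end time, pick each interval compatible with the last pick.
By end time: (2,4), (5,6), (7,9), (7,13), (11,17), (18,19).
Pick (2,4); next start ≥ 4 → (5,6); next start ≥ 6 → (7,9); next start ≥ 9 → (11,17); next start ≥ 17 → (18,19).
Selected: (2,4) (5,6) (7,9) (11,17) (18,19)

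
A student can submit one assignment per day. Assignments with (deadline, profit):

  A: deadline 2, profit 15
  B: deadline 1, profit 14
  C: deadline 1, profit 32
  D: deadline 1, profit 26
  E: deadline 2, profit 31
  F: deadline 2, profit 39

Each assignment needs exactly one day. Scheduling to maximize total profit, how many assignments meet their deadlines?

2

Sort by profit descending; place each in the latest free slot ≤ its deadline.
Profit order: F=39 C=32 E=31 D=26 A=15 B=14
Assign: F→slot 2, C→slot 1, E skipped, D skipped, A skipped, B skipped.
Slots: [1:C] [2:F]
2 of 6 scheduled.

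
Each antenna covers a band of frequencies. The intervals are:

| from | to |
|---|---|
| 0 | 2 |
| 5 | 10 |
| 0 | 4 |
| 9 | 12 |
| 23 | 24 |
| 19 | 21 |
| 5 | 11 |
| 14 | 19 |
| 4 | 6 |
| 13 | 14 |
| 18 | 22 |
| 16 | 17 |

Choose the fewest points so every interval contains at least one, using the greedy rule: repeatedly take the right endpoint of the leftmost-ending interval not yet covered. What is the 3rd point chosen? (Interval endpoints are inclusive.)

By right end: [0,2]  [0,4]  [4,6]  [5,10]  [5,11]  [9,12]  [13,14]  [16,17]  [14,19]  [19,21]  [18,22]  [23,24]
[0,2] uncovered → point at 2; [4,6] uncovered → point at 6; [9,12] uncovered → point at 12; [13,14] uncovered → point at 14; [16,17] uncovered → point at 17; [19,21] uncovered → point at 21; [23,24] uncovered → point at 24.
Points: 2, 6, 12, 14, 17, 21, 24 (7 total).

12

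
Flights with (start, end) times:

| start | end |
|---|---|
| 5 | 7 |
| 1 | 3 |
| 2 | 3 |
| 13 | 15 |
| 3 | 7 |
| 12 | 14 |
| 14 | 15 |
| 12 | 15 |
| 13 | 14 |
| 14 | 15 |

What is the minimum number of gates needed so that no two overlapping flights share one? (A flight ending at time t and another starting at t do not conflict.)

4

The answer is the maximum number of intervals overlapping at any instant.
starts: [1, 2, 3, 5, 12, 12, 13, 13, 14, 14]
ends:   [3, 3, 7, 7, 14, 14, 15, 15, 15, 15]
s1→1 s2→2 e3→1 e3→0 s3→1 s5→2 e7→1 e7→0 s12→1 s12→2 s13→3 s13→4  — peak 4.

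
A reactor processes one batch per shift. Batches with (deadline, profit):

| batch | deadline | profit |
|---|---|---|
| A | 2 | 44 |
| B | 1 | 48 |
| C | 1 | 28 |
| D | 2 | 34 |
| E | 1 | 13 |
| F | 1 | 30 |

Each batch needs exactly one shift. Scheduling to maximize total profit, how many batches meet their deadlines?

2

Take jobs in profit order; each goes to the latest open slot no later than its deadline.
Profit order: B=48 A=44 D=34 F=30 C=28 E=13
Assign: B→slot 1, A→slot 2, D skipped, F skipped, C skipped, E skipped.
Slots: [1:B] [2:A]
2 of 6 scheduled.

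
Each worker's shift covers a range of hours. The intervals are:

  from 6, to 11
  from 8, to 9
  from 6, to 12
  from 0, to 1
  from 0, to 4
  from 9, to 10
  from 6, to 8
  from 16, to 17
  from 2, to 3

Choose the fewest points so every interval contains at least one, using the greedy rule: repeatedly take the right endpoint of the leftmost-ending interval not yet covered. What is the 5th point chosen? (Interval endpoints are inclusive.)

Sort by right endpoint; whenever an interval is uncovered, place a point at its right end.
By right end: [0,1]  [2,3]  [0,4]  [6,8]  [8,9]  [9,10]  [6,11]  [6,12]  [16,17]
[0,1] uncovered → point at 1; [2,3] uncovered → point at 3; [6,8] uncovered → point at 8; [9,10] uncovered → point at 10; [16,17] uncovered → point at 17.
Points: 1, 3, 8, 10, 17 (5 total).

17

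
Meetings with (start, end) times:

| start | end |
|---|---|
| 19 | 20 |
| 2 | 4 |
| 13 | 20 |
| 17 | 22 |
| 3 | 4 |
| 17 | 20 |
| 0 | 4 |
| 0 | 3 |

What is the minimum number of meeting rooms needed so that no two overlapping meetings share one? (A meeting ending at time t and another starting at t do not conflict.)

starts: [0, 0, 2, 3, 13, 17, 17, 19]
ends:   [3, 4, 4, 4, 20, 20, 20, 22]
s0→1 s0→2 s2→3 e3→2 s3→3 e4→2 e4→1 e4→0 s13→1 s17→2 s17→3 s19→4  — peak 4.

4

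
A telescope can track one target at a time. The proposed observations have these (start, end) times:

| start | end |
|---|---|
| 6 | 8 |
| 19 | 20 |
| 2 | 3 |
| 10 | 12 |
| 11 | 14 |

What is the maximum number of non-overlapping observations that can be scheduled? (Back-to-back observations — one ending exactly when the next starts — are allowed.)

4

By end time: (2,3), (6,8), (10,12), (11,14), (19,20).
Pick (2,3); next start ≥ 3 → (6,8); next start ≥ 8 → (10,12); next start ≥ 12 → (19,20).
Selected 4 observations.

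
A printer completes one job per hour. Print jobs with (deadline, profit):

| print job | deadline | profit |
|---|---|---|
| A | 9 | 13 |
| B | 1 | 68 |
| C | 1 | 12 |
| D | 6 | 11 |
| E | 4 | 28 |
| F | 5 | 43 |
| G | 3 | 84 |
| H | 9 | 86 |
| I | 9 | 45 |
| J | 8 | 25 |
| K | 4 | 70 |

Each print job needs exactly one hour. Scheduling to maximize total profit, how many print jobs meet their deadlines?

By profit: H(d9,86), G(d3,84), K(d4,70), B(d1,68), I(d9,45), F(d5,43), E(d4,28), J(d8,25), A(d9,13), C(d1,12), D(d6,11)
H→slot 9; G→slot 3; K→slot 4; B→slot 1; I→slot 8; F→slot 5; E→slot 2; J→slot 7; A→slot 6; C skipped; D skipped.
9 of 11 scheduled.

9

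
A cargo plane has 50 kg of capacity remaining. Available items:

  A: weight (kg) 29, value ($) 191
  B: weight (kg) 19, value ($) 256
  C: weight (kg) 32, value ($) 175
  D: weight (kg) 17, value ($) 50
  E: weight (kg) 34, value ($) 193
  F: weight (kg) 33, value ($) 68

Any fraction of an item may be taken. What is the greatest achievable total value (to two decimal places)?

Greedy by value/weight ratio, highest first.
Order: B (256/19=13.47) > A (191/29=6.59) > E (193/34=5.68) > C (175/32=5.47) > D (50/17=2.94) > F (68/33=2.06)
Fill: take B (19 @ 256) → take A (29 @ 191) → take 2/34 of E → 11.35; 50/50 used.
Total value = 458.35

458.35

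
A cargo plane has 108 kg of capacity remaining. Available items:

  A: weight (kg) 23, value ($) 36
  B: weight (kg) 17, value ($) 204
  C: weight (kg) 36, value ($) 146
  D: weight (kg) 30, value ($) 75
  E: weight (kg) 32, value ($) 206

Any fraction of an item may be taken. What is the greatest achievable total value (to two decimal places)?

Greedy by value/weight ratio, highest first.
Ratios (sorted): B 12.00, E 6.44, C 4.06, D 2.50, A 1.57
take B (17 @ 204); take E (32 @ 206); take C (36 @ 146); take 23/30 of D → 57.50. Capacity used 108/108.
Total value = 613.50

613.50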